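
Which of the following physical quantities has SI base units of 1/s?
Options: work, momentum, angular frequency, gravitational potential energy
Checking the SI base units of each option:
  work (W = Fd): kg·m²/s²  ✗
  momentum (p = mv): kg·m/s  ✗
  angular frequency (ω = 2πf): 1/s  ✓ matches
  gravitational potential energy (U = -GMm/r): kg·m²/s²  ✗

Only angular frequency has units 1/s.

Answer: angular frequency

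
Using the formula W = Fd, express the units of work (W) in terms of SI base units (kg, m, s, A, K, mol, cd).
Units of each symbol in W = Fd:
  F (force): kg·m/s²
  d (displacement): m

Multiplying the contributions: [kg·m/s²] · [m]
Adding exponents of each base unit: kg: 1, m: 2, s: -2
SI base units of work: kg·m²/s²

Answer: kg·m²/s²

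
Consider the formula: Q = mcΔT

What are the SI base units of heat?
Units of each symbol in Q = mcΔT:
  m (mass): kg
  c (specific heat capacity, in J/(kg·K)): m²/(s²·K)
  ΔT (temperature change): K

Multiplying the contributions: [kg] · [m²/(s²·K)] · [K]
Adding exponents of each base unit: kg: 1, m: 2, s: -2
SI base units of heat: kg·m²/s²

Answer: kg·m²/s²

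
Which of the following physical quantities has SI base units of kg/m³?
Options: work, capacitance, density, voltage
Checking the SI base units of each option:
  work (W = Fd): kg·m²/s²  ✗
  capacitance (C = Q/V): s⁴·A²/(kg·m²)  ✗
  density (ρ = m/V): kg/m³  ✓ matches
  voltage (V = IR): kg·m²/(s³·A)  ✗

Only density has units kg/m³.

Answer: density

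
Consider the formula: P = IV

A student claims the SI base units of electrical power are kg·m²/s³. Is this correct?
Units of each symbol in P = IV:
  I (current): A
  V (voltage, in volts): kg·m²/(s³·A)

Multiplying the contributions: [A] · [kg·m²/(s³·A)]
Adding exponents of each base unit: kg: 1, m: 2, s: -3
SI base units of electrical power: kg·m²/s³

The claimed units kg·m²/s³ match the derived units, so the claim is correct.

Answer: Yes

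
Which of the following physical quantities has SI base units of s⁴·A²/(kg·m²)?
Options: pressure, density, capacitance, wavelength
Checking the SI base units of each option:
  pressure (P = F/A): kg/(m·s²)  ✗
  density (ρ = m/V): kg/m³  ✗
  capacitance (C = Q/V): s⁴·A²/(kg·m²)  ✓ matches
  wavelength (λ = v/f): m  ✗

Only capacitance has units s⁴·A²/(kg·m²).

Answer: capacitance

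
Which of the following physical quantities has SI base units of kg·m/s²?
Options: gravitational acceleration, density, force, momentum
Checking the SI base units of each option:
  gravitational acceleration (g = GM/r²): m/s²  ✗
  density (ρ = m/V): kg/m³  ✗
  force (F = ma): kg·m/s²  ✓ matches
  momentum (p = mv): kg·m/s  ✗

Only force has units kg·m/s².

Answer: force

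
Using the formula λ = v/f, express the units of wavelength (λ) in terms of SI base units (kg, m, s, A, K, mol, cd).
Units of each symbol in λ = v/f:
  v (wave speed): m/s
  f (frequency): 1/s  → in the denominator, contributes s

Multiplying the contributions: [m/s] · [s]
Adding exponents of each base unit: m: 1
SI base units of wavelength: m

Answer: m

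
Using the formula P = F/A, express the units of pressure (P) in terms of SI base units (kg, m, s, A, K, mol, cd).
Units of each symbol in P = F/A:
  F (force): kg·m/s²
  A (area): m²  → in the denominator, contributes 1/m²

Multiplying the contributions: [kg·m/s²] · [1/m²]
Adding exponents of each base unit: kg: 1, m: -1, s: -2
SI base units of pressure: kg/(m·s²)

Answer: kg/(m·s²)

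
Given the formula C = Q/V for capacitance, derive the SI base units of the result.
Units of each symbol in C = Q/V:
  Q (charge, in coulombs): s·A
  V (voltage, in volts): kg·m²/(s³·A)  → in the denominator, contributes s³·A/(kg·m²)

Multiplying the contributions: [s·A] · [s³·A/(kg·m²)]
Adding exponents of each base unit: kg: -1, m: -2, s: 4, A: 2
SI base units of capacitance: s⁴·A²/(kg·m²)

Answer: s⁴·A²/(kg·m²)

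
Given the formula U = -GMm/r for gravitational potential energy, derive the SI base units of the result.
Units of each symbol in U = -GMm/r:
  G (gravitational constant): m³/(kg·s²)
  M (mass): kg
  m (mass): kg
  r (distance): m  → in the denominator, contributes 1/m
  The minus sign does not affect the units.

Multiplying the contributions: [m³/(kg·s²)] · [kg] · [kg] · [1/m]
Adding exponents of each base unit: kg: 1, m: 2, s: -2
SI base units of gravitational potential energy: kg·m²/s²

Answer: kg·m²/s²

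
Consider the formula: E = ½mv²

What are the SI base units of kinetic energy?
Units of each symbol in E = ½mv²:
  m (mass): kg
  v (speed): m/s  → to the power 2, contributes m²/s²
  The factor ½ is dimensionless.

Multiplying the contributions: [kg] · [m²/s²]
Adding exponents of each base unit: kg: 1, m: 2, s: -2
SI base units of kinetic energy: kg·m²/s²

Answer: kg·m²/s²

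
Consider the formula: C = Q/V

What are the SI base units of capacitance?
Units of each symbol in C = Q/V:
  Q (charge, in coulombs): s·A
  V (voltage, in volts): kg·m²/(s³·A)  → in the denominator, contributes s³·A/(kg·m²)

Multiplying the contributions: [s·A] · [s³·A/(kg·m²)]
Adding exponents of each base unit: kg: -1, m: -2, s: 4, A: 2
SI base units of capacitance: s⁴·A²/(kg·m²)

Answer: s⁴·A²/(kg·m²)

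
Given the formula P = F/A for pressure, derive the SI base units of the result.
Units of each symbol in P = F/A:
  F (force): kg·m/s²
  A (area): m²  → in the denominator, contributes 1/m²

Multiplying the contributions: [kg·m/s²] · [1/m²]
Adding exponents of each base unit: kg: 1, m: -1, s: -2
SI base units of pressure: kg/(m·s²)

Answer: kg/(m·s²)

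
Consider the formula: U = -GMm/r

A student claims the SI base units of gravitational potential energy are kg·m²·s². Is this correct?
Units of each symbol in U = -GMm/r:
  G (gravitational constant): m³/(kg·s²)
  M (mass): kg
  m (mass): kg
  r (distance): m  → in the denominator, contributes 1/m
  The minus sign does not affect the units.

Multiplying the contributions: [m³/(kg·s²)] · [kg] · [kg] · [1/m]
Adding exponents of each base unit: kg: 1, m: 2, s: -2
SI base units of gravitational potential energy: kg·m²/s²

The claimed units kg·m²·s² (exponents kg: 1, m: 2, s: 2) do not match the derived units kg·m²/s² (exponents kg: 1, m: 2, s: -2), so the claim is incorrect.

Answer: No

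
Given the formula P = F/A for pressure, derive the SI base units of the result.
Units of each symbol in P = F/A:
  F (force): kg·m/s²
  A (area): m²  → in the denominator, contributes 1/m²

Multiplying the contributions: [kg·m/s²] · [1/m²]
Adding exponents of each base unit: kg: 1, m: -1, s: -2
SI base units of pressure: kg/(m·s²)

Answer: kg/(m·s²)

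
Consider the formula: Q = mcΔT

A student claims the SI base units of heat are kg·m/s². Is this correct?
Units of each symbol in Q = mcΔT:
  m (mass): kg
  c (specific heat capacity, in J/(kg·K)): m²/(s²·K)
  ΔT (temperature change): K

Multiplying the contributions: [kg] · [m²/(s²·K)] · [K]
Adding exponents of each base unit: kg: 1, m: 2, s: -2
SI base units of heat: kg·m²/s²

The claimed units kg·m/s² (exponents kg: 1, m: 1, s: -2) do not match the derived units kg·m²/s² (exponents kg: 1, m: 2, s: -2), so the claim is incorrect.

Answer: No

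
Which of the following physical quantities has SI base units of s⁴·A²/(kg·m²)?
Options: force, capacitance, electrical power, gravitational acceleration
Checking the SI base units of each option:
  force (F = ma): kg·m/s²  ✗
  capacitance (C = Q/V): s⁴·A²/(kg·m²)  ✓ matches
  electrical power (P = IV): kg·m²/s³  ✗
  gravitational acceleration (g = GM/r²): m/s²  ✗

Only capacitance has units s⁴·A²/(kg·m²).

Answer: capacitance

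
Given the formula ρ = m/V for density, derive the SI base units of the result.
Units of each symbol in ρ = m/V:
  m (mass): kg
  V (volume): m³  → in the denominator, contributes 1/m³

Multiplying the contributions: [kg] · [1/m³]
Adding exponents of each base unit: kg: 1, m: -3
SI base units of density: kg/m³

Answer: kg/m³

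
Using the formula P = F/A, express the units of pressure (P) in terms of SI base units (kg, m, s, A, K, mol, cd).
Units of each symbol in P = F/A:
  F (force): kg·m/s²
  A (area): m²  → in the denominator, contributes 1/m²

Multiplying the contributions: [kg·m/s²] · [1/m²]
Adding exponents of each base unit: kg: 1, m: -1, s: -2
SI base units of pressure: kg/(m·s²)

Answer: kg/(m·s²)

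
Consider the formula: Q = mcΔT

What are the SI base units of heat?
Units of each symbol in Q = mcΔT:
  m (mass): kg
  c (specific heat capacity, in J/(kg·K)): m²/(s²·K)
  ΔT (temperature change): K

Multiplying the contributions: [kg] · [m²/(s²·K)] · [K]
Adding exponents of each base unit: kg: 1, m: 2, s: -2
SI base units of heat: kg·m²/s²

Answer: kg·m²/s²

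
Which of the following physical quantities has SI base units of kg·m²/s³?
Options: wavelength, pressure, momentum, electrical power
Checking the SI base units of each option:
  wavelength (λ = v/f): m  ✗
  pressure (P = F/A): kg/(m·s²)  ✗
  momentum (p = mv): kg·m/s  ✗
  electrical power (P = IV): kg·m²/s³  ✓ matches

Only electrical power has units kg·m²/s³.

Answer: electrical power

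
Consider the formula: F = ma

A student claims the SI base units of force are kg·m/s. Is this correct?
Units of each symbol in F = ma:
  m (mass): kg
  a (acceleration): m/s²

Multiplying the contributions: [kg] · [m/s²]
Adding exponents of each base unit: kg: 1, m: 1, s: -2
SI base units of force: kg·m/s²

The claimed units kg·m/s (exponents kg: 1, m: 1, s: -1) do not match the derived units kg·m/s² (exponents kg: 1, m: 1, s: -2), so the claim is incorrect.

Answer: No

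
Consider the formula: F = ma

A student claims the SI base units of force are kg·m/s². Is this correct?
Units of each symbol in F = ma:
  m (mass): kg
  a (acceleration): m/s²

Multiplying the contributions: [kg] · [m/s²]
Adding exponents of each base unit: kg: 1, m: 1, s: -2
SI base units of force: kg·m/s²

The claimed units kg·m/s² match the derived units, so the claim is correct.

Answer: Yes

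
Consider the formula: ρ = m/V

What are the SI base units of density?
Units of each symbol in ρ = m/V:
  m (mass): kg
  V (volume): m³  → in the denominator, contributes 1/m³

Multiplying the contributions: [kg] · [1/m³]
Adding exponents of each base unit: kg: 1, m: -3
SI base units of density: kg/m³

Answer: kg/m³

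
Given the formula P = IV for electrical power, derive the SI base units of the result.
Units of each symbol in P = IV:
  I (current): A
  V (voltage, in volts): kg·m²/(s³·A)

Multiplying the contributions: [A] · [kg·m²/(s³·A)]
Adding exponents of each base unit: kg: 1, m: 2, s: -3
SI base units of electrical power: kg·m²/s³

Answer: kg·m²/s³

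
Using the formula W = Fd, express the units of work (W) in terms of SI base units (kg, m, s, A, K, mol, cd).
Units of each symbol in W = Fd:
  F (force): kg·m/s²
  d (displacement): m

Multiplying the contributions: [kg·m/s²] · [m]
Adding exponents of each base unit: kg: 1, m: 2, s: -2
SI base units of work: kg·m²/s²

Answer: kg·m²/s²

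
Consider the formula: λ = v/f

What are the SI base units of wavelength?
Units of each symbol in λ = v/f:
  v (wave speed): m/s
  f (frequency): 1/s  → in the denominator, contributes s

Multiplying the contributions: [m/s] · [s]
Adding exponents of each base unit: m: 1
SI base units of wavelength: m

Answer: m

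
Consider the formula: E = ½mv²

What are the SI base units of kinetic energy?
Units of each symbol in E = ½mv²:
  m (mass): kg
  v (speed): m/s  → to the power 2, contributes m²/s²
  The factor ½ is dimensionless.

Multiplying the contributions: [kg] · [m²/s²]
Adding exponents of each base unit: kg: 1, m: 2, s: -2
SI base units of kinetic energy: kg·m²/s²

Answer: kg·m²/s²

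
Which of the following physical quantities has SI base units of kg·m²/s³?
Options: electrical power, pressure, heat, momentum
Checking the SI base units of each option:
  electrical power (P = IV): kg·m²/s³  ✓ matches
  pressure (P = F/A): kg/(m·s²)  ✗
  heat (Q = mcΔT): kg·m²/s²  ✗
  momentum (p = mv): kg·m/s  ✗

Only electrical power has units kg·m²/s³.

Answer: electrical power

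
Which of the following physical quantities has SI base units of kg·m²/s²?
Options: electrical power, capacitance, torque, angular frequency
Checking the SI base units of each option:
  electrical power (P = IV): kg·m²/s³  ✗
  capacitance (C = Q/V): s⁴·A²/(kg·m²)  ✗
  torque (τ = Fr): kg·m²/s²  ✓ matches
  angular frequency (ω = 2πf): 1/s  ✗

Only torque has units kg·m²/s².

Answer: torque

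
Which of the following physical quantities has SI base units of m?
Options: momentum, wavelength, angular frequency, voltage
Checking the SI base units of each option:
  momentum (p = mv): kg·m/s  ✗
  wavelength (λ = v/f): m  ✓ matches
  angular frequency (ω = 2πf): 1/s  ✗
  voltage (V = IR): kg·m²/(s³·A)  ✗

Only wavelength has units m.

Answer: wavelength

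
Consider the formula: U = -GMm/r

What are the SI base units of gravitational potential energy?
Units of each symbol in U = -GMm/r:
  G (gravitational constant): m³/(kg·s²)
  M (mass): kg
  m (mass): kg
  r (distance): m  → in the denominator, contributes 1/m
  The minus sign does not affect the units.

Multiplying the contributions: [m³/(kg·s²)] · [kg] · [kg] · [1/m]
Adding exponents of each base unit: kg: 1, m: 2, s: -2
SI base units of gravitational potential energy: kg·m²/s²

Answer: kg·m²/s²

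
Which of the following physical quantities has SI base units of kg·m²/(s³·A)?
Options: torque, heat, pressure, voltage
Checking the SI base units of each option:
  torque (τ = Fr): kg·m²/s²  ✗
  heat (Q = mcΔT): kg·m²/s²  ✗
  pressure (P = F/A): kg/(m·s²)  ✗
  voltage (V = IR): kg·m²/(s³·A)  ✓ matches

Only voltage has units kg·m²/(s³·A).

Answer: voltage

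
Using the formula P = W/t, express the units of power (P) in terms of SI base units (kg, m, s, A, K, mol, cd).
Units of each symbol in P = W/t:
  W (work): kg·m²/s²
  t (time): s  → in the denominator, contributes 1/s

Multiplying the contributions: [kg·m²/s²] · [1/s]
Adding exponents of each base unit: kg: 1, m: 2, s: -3
SI base units of power: kg·m²/s³

Answer: kg·m²/s³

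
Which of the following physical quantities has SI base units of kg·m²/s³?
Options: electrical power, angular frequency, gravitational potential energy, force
Checking the SI base units of each option:
  electrical power (P = IV): kg·m²/s³  ✓ matches
  angular frequency (ω = 2πf): 1/s  ✗
  gravitational potential energy (U = -GMm/r): kg·m²/s²  ✗
  force (F = ma): kg·m/s²  ✗

Only electrical power has units kg·m²/s³.

Answer: electrical power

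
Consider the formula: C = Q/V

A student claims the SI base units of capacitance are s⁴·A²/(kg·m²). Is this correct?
Units of each symbol in C = Q/V:
  Q (charge, in coulombs): s·A
  V (voltage, in volts): kg·m²/(s³·A)  → in the denominator, contributes s³·A/(kg·m²)

Multiplying the contributions: [s·A] · [s³·A/(kg·m²)]
Adding exponents of each base unit: kg: -1, m: -2, s: 4, A: 2
SI base units of capacitance: s⁴·A²/(kg·m²)

The claimed units s⁴·A²/(kg·m²) match the derived units, so the claim is correct.

Answer: Yes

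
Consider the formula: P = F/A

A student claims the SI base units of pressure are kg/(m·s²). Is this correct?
Units of each symbol in P = F/A:
  F (force): kg·m/s²
  A (area): m²  → in the denominator, contributes 1/m²

Multiplying the contributions: [kg·m/s²] · [1/m²]
Adding exponents of each base unit: kg: 1, m: -1, s: -2
SI base units of pressure: kg/(m·s²)

The claimed units kg/(m·s²) match the derived units, so the claim is correct.

Answer: Yes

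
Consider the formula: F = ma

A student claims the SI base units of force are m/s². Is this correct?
Units of each symbol in F = ma:
  m (mass): kg
  a (acceleration): m/s²

Multiplying the contributions: [kg] · [m/s²]
Adding exponents of each base unit: kg: 1, m: 1, s: -2
SI base units of force: kg·m/s²

The claimed units m/s² (exponents m: 1, s: -2) do not match the derived units kg·m/s² (exponents kg: 1, m: 1, s: -2), so the claim is incorrect.

Answer: No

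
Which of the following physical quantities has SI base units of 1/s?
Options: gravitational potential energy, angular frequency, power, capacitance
Checking the SI base units of each option:
  gravitational potential energy (U = -GMm/r): kg·m²/s²  ✗
  angular frequency (ω = 2πf): 1/s  ✓ matches
  power (P = W/t): kg·m²/s³  ✗
  capacitance (C = Q/V): s⁴·A²/(kg·m²)  ✗

Only angular frequency has units 1/s.

Answer: angular frequency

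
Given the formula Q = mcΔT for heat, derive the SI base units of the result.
Units of each symbol in Q = mcΔT:
  m (mass): kg
  c (specific heat capacity, in J/(kg·K)): m²/(s²·K)
  ΔT (temperature change): K

Multiplying the contributions: [kg] · [m²/(s²·K)] · [K]
Adding exponents of each base unit: kg: 1, m: 2, s: -2
SI base units of heat: kg·m²/s²

Answer: kg·m²/s²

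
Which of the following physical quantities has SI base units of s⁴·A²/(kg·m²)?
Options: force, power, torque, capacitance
Checking the SI base units of each option:
  force (F = ma): kg·m/s²  ✗
  power (P = W/t): kg·m²/s³  ✗
  torque (τ = Fr): kg·m²/s²  ✗
  capacitance (C = Q/V): s⁴·A²/(kg·m²)  ✓ matches

Only capacitance has units s⁴·A²/(kg·m²).

Answer: capacitance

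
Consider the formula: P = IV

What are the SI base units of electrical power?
Units of each symbol in P = IV:
  I (current): A
  V (voltage, in volts): kg·m²/(s³·A)

Multiplying the contributions: [A] · [kg·m²/(s³·A)]
Adding exponents of each base unit: kg: 1, m: 2, s: -3
SI base units of electrical power: kg·m²/s³

Answer: kg·m²/s³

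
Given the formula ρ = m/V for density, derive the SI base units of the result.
Units of each symbol in ρ = m/V:
  m (mass): kg
  V (volume): m³  → in the denominator, contributes 1/m³

Multiplying the contributions: [kg] · [1/m³]
Adding exponents of each base unit: kg: 1, m: -3
SI base units of density: kg/m³

Answer: kg/m³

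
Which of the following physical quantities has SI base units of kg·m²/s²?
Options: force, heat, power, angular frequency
Checking the SI base units of each option:
  force (F = ma): kg·m/s²  ✗
  heat (Q = mcΔT): kg·m²/s²  ✓ matches
  power (P = W/t): kg·m²/s³  ✗
  angular frequency (ω = 2πf): 1/s  ✗

Only heat has units kg·m²/s².

Answer: heat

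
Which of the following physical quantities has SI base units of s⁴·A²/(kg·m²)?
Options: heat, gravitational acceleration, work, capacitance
Checking the SI base units of each option:
  heat (Q = mcΔT): kg·m²/s²  ✗
  gravitational acceleration (g = GM/r²): m/s²  ✗
  work (W = Fd): kg·m²/s²  ✗
  capacitance (C = Q/V): s⁴·A²/(kg·m²)  ✓ matches

Only capacitance has units s⁴·A²/(kg·m²).

Answer: capacitance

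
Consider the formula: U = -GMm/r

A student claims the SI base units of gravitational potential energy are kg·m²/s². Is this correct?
Units of each symbol in U = -GMm/r:
  G (gravitational constant): m³/(kg·s²)
  M (mass): kg
  m (mass): kg
  r (distance): m  → in the denominator, contributes 1/m
  The minus sign does not affect the units.

Multiplying the contributions: [m³/(kg·s²)] · [kg] · [kg] · [1/m]
Adding exponents of each base unit: kg: 1, m: 2, s: -2
SI base units of gravitational potential energy: kg·m²/s²

The claimed units kg·m²/s² match the derived units, so the claim is correct.

Answer: Yes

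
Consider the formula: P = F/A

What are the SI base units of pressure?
Units of each symbol in P = F/A:
  F (force): kg·m/s²
  A (area): m²  → in the denominator, contributes 1/m²

Multiplying the contributions: [kg·m/s²] · [1/m²]
Adding exponents of each base unit: kg: 1, m: -1, s: -2
SI base units of pressure: kg/(m·s²)

Answer: kg/(m·s²)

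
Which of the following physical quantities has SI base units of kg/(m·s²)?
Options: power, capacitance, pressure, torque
Checking the SI base units of each option:
  power (P = W/t): kg·m²/s³  ✗
  capacitance (C = Q/V): s⁴·A²/(kg·m²)  ✗
  pressure (P = F/A): kg/(m·s²)  ✓ matches
  torque (τ = Fr): kg·m²/s²  ✗

Only pressure has units kg/(m·s²).

Answer: pressure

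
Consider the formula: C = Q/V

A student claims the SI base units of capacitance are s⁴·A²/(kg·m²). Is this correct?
Units of each symbol in C = Q/V:
  Q (charge, in coulombs): s·A
  V (voltage, in volts): kg·m²/(s³·A)  → in the denominator, contributes s³·A/(kg·m²)

Multiplying the contributions: [s·A] · [s³·A/(kg·m²)]
Adding exponents of each base unit: kg: -1, m: -2, s: 4, A: 2
SI base units of capacitance: s⁴·A²/(kg·m²)

The claimed units s⁴·A²/(kg·m²) match the derived units, so the claim is correct.

Answer: Yes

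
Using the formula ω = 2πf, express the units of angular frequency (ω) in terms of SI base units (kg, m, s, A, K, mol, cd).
Units of each symbol in ω = 2πf:
  f (frequency): 1/s
  The factor 2π is dimensionless.

Multiplying the contributions: [1/s]
Adding exponents of each base unit: s: -1
SI base units of angular frequency: 1/s

Answer: 1/s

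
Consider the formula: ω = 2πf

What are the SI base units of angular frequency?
Units of each symbol in ω = 2πf:
  f (frequency): 1/s
  The factor 2π is dimensionless.

Multiplying the contributions: [1/s]
Adding exponents of each base unit: s: -1
SI base units of angular frequency: 1/s

Answer: 1/s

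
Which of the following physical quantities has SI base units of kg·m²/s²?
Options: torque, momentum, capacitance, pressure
Checking the SI base units of each option:
  torque (τ = Fr): kg·m²/s²  ✓ matches
  momentum (p = mv): kg·m/s  ✗
  capacitance (C = Q/V): s⁴·A²/(kg·m²)  ✗
  pressure (P = F/A): kg/(m·s²)  ✗

Only torque has units kg·m²/s².

Answer: torque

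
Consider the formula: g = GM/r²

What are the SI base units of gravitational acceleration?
Units of each symbol in g = GM/r²:
  G (gravitational constant): m³/(kg·s²)
  M (mass): kg
  r (distance): m  → to the power 2 in the denominator, contributes 1/m²

Multiplying the contributions: [m³/(kg·s²)] · [kg] · [1/m²]
Adding exponents of each base unit: m: 1, s: -2
SI base units of gravitational acceleration: m/s²

Answer: m/s²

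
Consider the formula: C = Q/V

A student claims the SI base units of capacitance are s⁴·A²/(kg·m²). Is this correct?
Units of each symbol in C = Q/V:
  Q (charge, in coulombs): s·A
  V (voltage, in volts): kg·m²/(s³·A)  → in the denominator, contributes s³·A/(kg·m²)

Multiplying the contributions: [s·A] · [s³·A/(kg·m²)]
Adding exponents of each base unit: kg: -1, m: -2, s: 4, A: 2
SI base units of capacitance: s⁴·A²/(kg·m²)

The claimed units s⁴·A²/(kg·m²) match the derived units, so the claim is correct.

Answer: Yes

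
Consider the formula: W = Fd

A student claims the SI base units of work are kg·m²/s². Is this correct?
Units of each symbol in W = Fd:
  F (force): kg·m/s²
  d (displacement): m

Multiplying the contributions: [kg·m/s²] · [m]
Adding exponents of each base unit: kg: 1, m: 2, s: -2
SI base units of work: kg·m²/s²

The claimed units kg·m²/s² match the derived units, so the claim is correct.

Answer: Yes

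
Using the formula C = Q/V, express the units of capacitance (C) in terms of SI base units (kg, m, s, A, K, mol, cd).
Units of each symbol in C = Q/V:
  Q (charge, in coulombs): s·A
  V (voltage, in volts): kg·m²/(s³·A)  → in the denominator, contributes s³·A/(kg·m²)

Multiplying the contributions: [s·A] · [s³·A/(kg·m²)]
Adding exponents of each base unit: kg: -1, m: -2, s: 4, A: 2
SI base units of capacitance: s⁴·A²/(kg·m²)

Answer: s⁴·A²/(kg·m²)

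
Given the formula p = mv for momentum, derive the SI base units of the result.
Units of each symbol in p = mv:
  m (mass): kg
  v (velocity): m/s

Multiplying the contributions: [kg] · [m/s]
Adding exponents of each base unit: kg: 1, m: 1, s: -1
SI base units of momentum: kg·m/s

Answer: kg·m/s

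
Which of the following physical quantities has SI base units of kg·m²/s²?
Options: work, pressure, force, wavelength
Checking the SI base units of each option:
  work (W = Fd): kg·m²/s²  ✓ matches
  pressure (P = F/A): kg/(m·s²)  ✗
  force (F = ma): kg·m/s²  ✗
  wavelength (λ = v/f): m  ✗

Only work has units kg·m²/s².

Answer: work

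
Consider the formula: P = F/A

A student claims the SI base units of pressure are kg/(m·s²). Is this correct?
Units of each symbol in P = F/A:
  F (force): kg·m/s²
  A (area): m²  → in the denominator, contributes 1/m²

Multiplying the contributions: [kg·m/s²] · [1/m²]
Adding exponents of each base unit: kg: 1, m: -1, s: -2
SI base units of pressure: kg/(m·s²)

The claimed units kg/(m·s²) match the derived units, so the claim is correct.

Answer: Yes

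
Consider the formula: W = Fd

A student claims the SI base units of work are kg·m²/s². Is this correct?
Units of each symbol in W = Fd:
  F (force): kg·m/s²
  d (displacement): m

Multiplying the contributions: [kg·m/s²] · [m]
Adding exponents of each base unit: kg: 1, m: 2, s: -2
SI base units of work: kg·m²/s²

The claimed units kg·m²/s² match the derived units, so the claim is correct.

Answer: Yes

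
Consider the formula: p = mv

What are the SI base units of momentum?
Units of each symbol in p = mv:
  m (mass): kg
  v (velocity): m/s

Multiplying the contributions: [kg] · [m/s]
Adding exponents of each base unit: kg: 1, m: 1, s: -1
SI base units of momentum: kg·m/s

Answer: kg·m/s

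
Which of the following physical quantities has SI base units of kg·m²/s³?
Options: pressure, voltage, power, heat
Checking the SI base units of each option:
  pressure (P = F/A): kg/(m·s²)  ✗
  voltage (V = IR): kg·m²/(s³·A)  ✗
  power (P = W/t): kg·m²/s³  ✓ matches
  heat (Q = mcΔT): kg·m²/s²  ✗

Only power has units kg·m²/s³.

Answer: power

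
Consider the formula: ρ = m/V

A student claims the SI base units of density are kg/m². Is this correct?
Units of each symbol in ρ = m/V:
  m (mass): kg
  V (volume): m³  → in the denominator, contributes 1/m³

Multiplying the contributions: [kg] · [1/m³]
Adding exponents of each base unit: kg: 1, m: -3
SI base units of density: kg/m³

The claimed units kg/m² (exponents kg: 1, m: -2) do not match the derived units kg/m³ (exponents kg: 1, m: -3), so the claim is incorrect.

Answer: No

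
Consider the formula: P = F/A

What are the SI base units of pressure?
Units of each symbol in P = F/A:
  F (force): kg·m/s²
  A (area): m²  → in the denominator, contributes 1/m²

Multiplying the contributions: [kg·m/s²] · [1/m²]
Adding exponents of each base unit: kg: 1, m: -1, s: -2
SI base units of pressure: kg/(m·s²)

Answer: kg/(m·s²)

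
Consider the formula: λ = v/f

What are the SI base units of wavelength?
Units of each symbol in λ = v/f:
  v (wave speed): m/s
  f (frequency): 1/s  → in the denominator, contributes s

Multiplying the contributions: [m/s] · [s]
Adding exponents of each base unit: m: 1
SI base units of wavelength: m

Answer: m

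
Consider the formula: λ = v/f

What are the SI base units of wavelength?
Units of each symbol in λ = v/f:
  v (wave speed): m/s
  f (frequency): 1/s  → in the denominator, contributes s

Multiplying the contributions: [m/s] · [s]
Adding exponents of each base unit: m: 1
SI base units of wavelength: m

Answer: m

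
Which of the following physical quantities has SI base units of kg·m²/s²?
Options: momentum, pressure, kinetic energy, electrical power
Checking the SI base units of each option:
  momentum (p = mv): kg·m/s  ✗
  pressure (P = F/A): kg/(m·s²)  ✗
  kinetic energy (E = ½mv²): kg·m²/s²  ✓ matches
  electrical power (P = IV): kg·m²/s³  ✗

Only kinetic energy has units kg·m²/s².

Answer: kinetic energy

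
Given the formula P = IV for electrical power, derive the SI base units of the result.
Units of each symbol in P = IV:
  I (current): A
  V (voltage, in volts): kg·m²/(s³·A)

Multiplying the contributions: [A] · [kg·m²/(s³·A)]
Adding exponents of each base unit: kg: 1, m: 2, s: -3
SI base units of electrical power: kg·m²/s³

Answer: kg·m²/s³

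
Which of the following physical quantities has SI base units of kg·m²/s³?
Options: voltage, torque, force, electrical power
Checking the SI base units of each option:
  voltage (V = IR): kg·m²/(s³·A)  ✗
  torque (τ = Fr): kg·m²/s²  ✗
  force (F = ma): kg·m/s²  ✗
  electrical power (P = IV): kg·m²/s³  ✓ matches

Only electrical power has units kg·m²/s³.

Answer: electrical power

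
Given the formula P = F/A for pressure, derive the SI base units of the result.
Units of each symbol in P = F/A:
  F (force): kg·m/s²
  A (area): m²  → in the denominator, contributes 1/m²

Multiplying the contributions: [kg·m/s²] · [1/m²]
Adding exponents of each base unit: kg: 1, m: -1, s: -2
SI base units of pressure: kg/(m·s²)

Answer: kg/(m·s²)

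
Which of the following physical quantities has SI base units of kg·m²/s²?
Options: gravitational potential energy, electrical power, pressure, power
Checking the SI base units of each option:
  gravitational potential energy (U = -GMm/r): kg·m²/s²  ✓ matches
  electrical power (P = IV): kg·m²/s³  ✗
  pressure (P = F/A): kg/(m·s²)  ✗
  power (P = W/t): kg·m²/s³  ✗

Only gravitational potential energy has units kg·m²/s².

Answer: gravitational potential energy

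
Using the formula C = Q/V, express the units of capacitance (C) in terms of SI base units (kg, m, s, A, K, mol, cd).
Units of each symbol in C = Q/V:
  Q (charge, in coulombs): s·A
  V (voltage, in volts): kg·m²/(s³·A)  → in the denominator, contributes s³·A/(kg·m²)

Multiplying the contributions: [s·A] · [s³·A/(kg·m²)]
Adding exponents of each base unit: kg: -1, m: -2, s: 4, A: 2
SI base units of capacitance: s⁴·A²/(kg·m²)

Answer: s⁴·A²/(kg·m²)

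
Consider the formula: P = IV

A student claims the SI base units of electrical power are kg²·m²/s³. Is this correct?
Units of each symbol in P = IV:
  I (current): A
  V (voltage, in volts): kg·m²/(s³·A)

Multiplying the contributions: [A] · [kg·m²/(s³·A)]
Adding exponents of each base unit: kg: 1, m: 2, s: -3
SI base units of electrical power: kg·m²/s³

The claimed units kg²·m²/s³ (exponents kg: 2, m: 2, s: -3) do not match the derived units kg·m²/s³ (exponents kg: 1, m: 2, s: -3), so the claim is incorrect.

Answer: No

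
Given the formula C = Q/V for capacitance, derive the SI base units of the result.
Units of each symbol in C = Q/V:
  Q (charge, in coulombs): s·A
  V (voltage, in volts): kg·m²/(s³·A)  → in the denominator, contributes s³·A/(kg·m²)

Multiplying the contributions: [s·A] · [s³·A/(kg·m²)]
Adding exponents of each base unit: kg: -1, m: -2, s: 4, A: 2
SI base units of capacitance: s⁴·A²/(kg·m²)

Answer: s⁴·A²/(kg·m²)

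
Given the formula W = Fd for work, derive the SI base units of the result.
Units of each symbol in W = Fd:
  F (force): kg·m/s²
  d (displacement): m

Multiplying the contributions: [kg·m/s²] · [m]
Adding exponents of each base unit: kg: 1, m: 2, s: -2
SI base units of work: kg·m²/s²

Answer: kg·m²/s²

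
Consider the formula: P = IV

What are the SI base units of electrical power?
Units of each symbol in P = IV:
  I (current): A
  V (voltage, in volts): kg·m²/(s³·A)

Multiplying the contributions: [A] · [kg·m²/(s³·A)]
Adding exponents of each base unit: kg: 1, m: 2, s: -3
SI base units of electrical power: kg·m²/s³

Answer: kg·m²/s³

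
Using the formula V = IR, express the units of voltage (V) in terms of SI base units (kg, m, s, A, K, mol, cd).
Units of each symbol in V = IR:
  I (current): A
  R (resistance, in ohms): kg·m²/(s³·A²)

Multiplying the contributions: [A] · [kg·m²/(s³·A²)]
Adding exponents of each base unit: kg: 1, m: 2, s: -3, A: -1
SI base units of voltage: kg·m²/(s³·A)

Answer: kg·m²/(s³·A)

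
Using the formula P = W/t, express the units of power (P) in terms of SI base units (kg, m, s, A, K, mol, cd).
Units of each symbol in P = W/t:
  W (work): kg·m²/s²
  t (time): s  → in the denominator, contributes 1/s

Multiplying the contributions: [kg·m²/s²] · [1/s]
Adding exponents of each base unit: kg: 1, m: 2, s: -3
SI base units of power: kg·m²/s³

Answer: kg·m²/s³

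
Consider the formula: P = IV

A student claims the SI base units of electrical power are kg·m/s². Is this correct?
Units of each symbol in P = IV:
  I (current): A
  V (voltage, in volts): kg·m²/(s³·A)

Multiplying the contributions: [A] · [kg·m²/(s³·A)]
Adding exponents of each base unit: kg: 1, m: 2, s: -3
SI base units of electrical power: kg·m²/s³

The claimed units kg·m/s² (exponents kg: 1, m: 1, s: -2) do not match the derived units kg·m²/s³ (exponents kg: 1, m: 2, s: -3), so the claim is incorrect.

Answer: No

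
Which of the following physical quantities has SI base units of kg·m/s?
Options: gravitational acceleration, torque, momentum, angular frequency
Checking the SI base units of each option:
  gravitational acceleration (g = GM/r²): m/s²  ✗
  torque (τ = Fr): kg·m²/s²  ✗
  momentum (p = mv): kg·m/s  ✓ matches
  angular frequency (ω = 2πf): 1/s  ✗

Only momentum has units kg·m/s.

Answer: momentum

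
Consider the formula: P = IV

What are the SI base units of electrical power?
Units of each symbol in P = IV:
  I (current): A
  V (voltage, in volts): kg·m²/(s³·A)

Multiplying the contributions: [A] · [kg·m²/(s³·A)]
Adding exponents of each base unit: kg: 1, m: 2, s: -3
SI base units of electrical power: kg·m²/s³

Answer: kg·m²/s³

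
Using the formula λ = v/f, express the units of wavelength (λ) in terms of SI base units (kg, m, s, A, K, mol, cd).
Units of each symbol in λ = v/f:
  v (wave speed): m/s
  f (frequency): 1/s  → in the denominator, contributes s

Multiplying the contributions: [m/s] · [s]
Adding exponents of each base unit: m: 1
SI base units of wavelength: m

Answer: m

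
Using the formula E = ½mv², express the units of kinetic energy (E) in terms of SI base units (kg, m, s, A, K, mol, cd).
Units of each symbol in E = ½mv²:
  m (mass): kg
  v (speed): m/s  → to the power 2, contributes m²/s²
  The factor ½ is dimensionless.

Multiplying the contributions: [kg] · [m²/s²]
Adding exponents of each base unit: kg: 1, m: 2, s: -2
SI base units of kinetic energy: kg·m²/s²

Answer: kg·m²/s²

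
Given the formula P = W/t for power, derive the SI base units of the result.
Units of each symbol in P = W/t:
  W (work): kg·m²/s²
  t (time): s  → in the denominator, contributes 1/s

Multiplying the contributions: [kg·m²/s²] · [1/s]
Adding exponents of each base unit: kg: 1, m: 2, s: -3
SI base units of power: kg·m²/s³

Answer: kg·m²/s³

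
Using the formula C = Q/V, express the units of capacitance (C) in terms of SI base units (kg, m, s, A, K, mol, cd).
Units of each symbol in C = Q/V:
  Q (charge, in coulombs): s·A
  V (voltage, in volts): kg·m²/(s³·A)  → in the denominator, contributes s³·A/(kg·m²)

Multiplying the contributions: [s·A] · [s³·A/(kg·m²)]
Adding exponents of each base unit: kg: -1, m: -2, s: 4, A: 2
SI base units of capacitance: s⁴·A²/(kg·m²)

Answer: s⁴·A²/(kg·m²)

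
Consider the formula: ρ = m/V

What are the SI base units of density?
Units of each symbol in ρ = m/V:
  m (mass): kg
  V (volume): m³  → in the denominator, contributes 1/m³

Multiplying the contributions: [kg] · [1/m³]
Adding exponents of each base unit: kg: 1, m: -3
SI base units of density: kg/m³

Answer: kg/m³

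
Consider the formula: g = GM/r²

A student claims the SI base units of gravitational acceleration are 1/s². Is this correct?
Units of each symbol in g = GM/r²:
  G (gravitational constant): m³/(kg·s²)
  M (mass): kg
  r (distance): m  → to the power 2 in the denominator, contributes 1/m²

Multiplying the contributions: [m³/(kg·s²)] · [kg] · [1/m²]
Adding exponents of each base unit: m: 1, s: -2
SI base units of gravitational acceleration: m/s²

The claimed units 1/s² (exponents s: -2) do not match the derived units m/s² (exponents m: 1, s: -2), so the claim is incorrect.

Answer: No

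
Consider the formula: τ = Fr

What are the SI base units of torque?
Units of each symbol in τ = Fr:
  F (force): kg·m/s²
  r (lever arm): m

Multiplying the contributions: [kg·m/s²] · [m]
Adding exponents of each base unit: kg: 1, m: 2, s: -2
SI base units of torque: kg·m²/s²

Answer: kg·m²/s²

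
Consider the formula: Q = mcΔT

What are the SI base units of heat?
Units of each symbol in Q = mcΔT:
  m (mass): kg
  c (specific heat capacity, in J/(kg·K)): m²/(s²·K)
  ΔT (temperature change): K

Multiplying the contributions: [kg] · [m²/(s²·K)] · [K]
Adding exponents of each base unit: kg: 1, m: 2, s: -2
SI base units of heat: kg·m²/s²

Answer: kg·m²/s²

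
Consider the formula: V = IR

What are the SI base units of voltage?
Units of each symbol in V = IR:
  I (current): A
  R (resistance, in ohms): kg·m²/(s³·A²)

Multiplying the contributions: [A] · [kg·m²/(s³·A²)]
Adding exponents of each base unit: kg: 1, m: 2, s: -3, A: -1
SI base units of voltage: kg·m²/(s³·A)

Answer: kg·m²/(s³·A)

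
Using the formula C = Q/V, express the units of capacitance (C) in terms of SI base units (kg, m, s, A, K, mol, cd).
Units of each symbol in C = Q/V:
  Q (charge, in coulombs): s·A
  V (voltage, in volts): kg·m²/(s³·A)  → in the denominator, contributes s³·A/(kg·m²)

Multiplying the contributions: [s·A] · [s³·A/(kg·m²)]
Adding exponents of each base unit: kg: -1, m: -2, s: 4, A: 2
SI base units of capacitance: s⁴·A²/(kg·m²)

Answer: s⁴·A²/(kg·m²)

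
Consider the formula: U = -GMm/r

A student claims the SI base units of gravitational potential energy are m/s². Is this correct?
Units of each symbol in U = -GMm/r:
  G (gravitational constant): m³/(kg·s²)
  M (mass): kg
  m (mass): kg
  r (distance): m  → in the denominator, contributes 1/m
  The minus sign does not affect the units.

Multiplying the contributions: [m³/(kg·s²)] · [kg] · [kg] · [1/m]
Adding exponents of each base unit: kg: 1, m: 2, s: -2
SI base units of gravitational potential energy: kg·m²/s²

The claimed units m/s² (exponents m: 1, s: -2) do not match the derived units kg·m²/s² (exponents kg: 1, m: 2, s: -2), so the claim is incorrect.

Answer: No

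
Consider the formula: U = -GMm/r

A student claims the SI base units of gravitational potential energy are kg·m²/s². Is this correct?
Units of each symbol in U = -GMm/r:
  G (gravitational constant): m³/(kg·s²)
  M (mass): kg
  m (mass): kg
  r (distance): m  → in the denominator, contributes 1/m
  The minus sign does not affect the units.

Multiplying the contributions: [m³/(kg·s²)] · [kg] · [kg] · [1/m]
Adding exponents of each base unit: kg: 1, m: 2, s: -2
SI base units of gravitational potential energy: kg·m²/s²

The claimed units kg·m²/s² match the derived units, so the claim is correct.

Answer: Yes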